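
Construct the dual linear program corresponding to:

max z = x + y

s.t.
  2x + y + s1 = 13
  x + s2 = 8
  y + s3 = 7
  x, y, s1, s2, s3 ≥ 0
Minimize: z = 13y1 + 8y2 + 7y3

Subject to:
  C1: -2y1 - y2 ≤ -1
  C2: -y1 - y3 ≤ -1
  y1, y2, y3 ≥ 0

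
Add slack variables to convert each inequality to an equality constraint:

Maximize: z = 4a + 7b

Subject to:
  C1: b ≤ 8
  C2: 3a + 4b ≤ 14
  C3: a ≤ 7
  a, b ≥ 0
max z = 4a + 7b

s.t.
  b + s1 = 8
  3a + 4b + s2 = 14
  a + s3 = 7
  a, b, s1, s2, s3 ≥ 0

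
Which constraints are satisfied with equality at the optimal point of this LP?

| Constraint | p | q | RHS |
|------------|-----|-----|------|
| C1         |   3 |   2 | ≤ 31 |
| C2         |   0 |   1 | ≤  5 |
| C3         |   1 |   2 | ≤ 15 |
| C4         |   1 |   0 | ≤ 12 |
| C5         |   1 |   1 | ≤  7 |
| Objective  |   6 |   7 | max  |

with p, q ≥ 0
Optimal: p = 2, q = 5
Slack at optimum:
  C1: slack = 15
  C2: slack = 0 (binding)
  C3: slack = 3
  C4: slack = 10
  C5: slack = 0 (binding)
  p ≥ 0: p = 2
  q ≥ 0: q = 5
Binding constraints: C2, C5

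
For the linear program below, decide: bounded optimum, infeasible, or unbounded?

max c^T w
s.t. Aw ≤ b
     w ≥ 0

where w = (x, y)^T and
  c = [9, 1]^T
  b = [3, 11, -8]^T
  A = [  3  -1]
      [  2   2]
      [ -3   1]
One constraint requires 3x - y ≤ 3, while the constraint -3x + y ≤ -8 is equivalent to 3x - y ≥ 8. Together they would need 8 ≤ 3x - y ≤ 3, which is impossible since 8 > 3. No point satisfies all constraints.

The feasible region is empty; the LP is infeasible.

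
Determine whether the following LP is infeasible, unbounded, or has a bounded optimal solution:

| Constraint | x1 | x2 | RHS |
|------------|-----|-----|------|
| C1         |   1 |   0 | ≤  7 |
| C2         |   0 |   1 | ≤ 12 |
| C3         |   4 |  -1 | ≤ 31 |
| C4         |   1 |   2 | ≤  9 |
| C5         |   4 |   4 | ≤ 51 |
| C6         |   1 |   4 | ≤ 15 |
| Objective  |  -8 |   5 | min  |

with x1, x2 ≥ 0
The point (7, 0) satisfies every constraint, so the LP is feasible; the constraints give x1 ≤ 7 and x2 ≤ 12, which with x1, x2 ≥ 0 keep the feasible region inside a bounded box. A feasible, bounded LP attains a finite optimum at a vertex.

The LP has an optimal solution: (7, 0) with z = -56.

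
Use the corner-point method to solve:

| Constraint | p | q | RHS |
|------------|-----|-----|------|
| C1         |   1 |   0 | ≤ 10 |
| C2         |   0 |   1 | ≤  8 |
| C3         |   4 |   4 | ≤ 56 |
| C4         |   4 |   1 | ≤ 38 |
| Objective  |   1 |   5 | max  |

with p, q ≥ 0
Each vertex is the intersection of two constraint boundaries that also satisfies all remaining constraints:
  p = 0 and q = 0 → (0, 0)
  4p + q = 38 and q = 0 → (9.5, 0)
  4p + 4q = 56 and 4p + q = 38 → (8, 6)
  q = 8 and 4p + 4q = 56 → (6, 8)
  q = 8 and p = 0 → (0, 8)

Evaluating z = p + 5q at each vertex:
  (0, 0): z = 0
  (9.5, 0): z = 9.5
  (8, 6): z = 38
  (6, 8): z = 46
  (0, 8): z = 40

The maximum is at (6, 8) with z = 46.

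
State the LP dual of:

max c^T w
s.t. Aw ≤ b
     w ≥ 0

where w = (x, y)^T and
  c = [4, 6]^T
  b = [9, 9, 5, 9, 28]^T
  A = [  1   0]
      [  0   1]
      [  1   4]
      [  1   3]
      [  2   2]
Minimize: z = 9y1 + 9y2 + 5y3 + 9y4 + 28y5

Subject to:
  C1: -y1 - y3 - y4 - 2y5 ≤ -4
  C2: -y2 - 4y3 - 3y4 - 2y5 ≤ -6
  y1, y2, y3, y4, y5 ≥ 0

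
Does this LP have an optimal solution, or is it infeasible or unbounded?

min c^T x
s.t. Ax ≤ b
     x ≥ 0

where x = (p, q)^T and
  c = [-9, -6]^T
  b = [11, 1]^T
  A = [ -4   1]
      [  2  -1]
Feasible point: (0, 0) satisfies every constraint, so the LP is feasible.
Direction d = (1, 4): for each constraint row a, a·d ≤ 0 —
  (-4)(1) + (1)(4) = 0 ≤ 0
  (2)(1) + (-1)(4) = -2 ≤ 0
and d ≥ 0, so (0, 0) + t·d stays feasible for every t ≥ 0. Along this ray z = -9p - 6q changes by -33 per unit t, so z → −∞.

Unbounded — the objective can decrease without bound over the feasible region.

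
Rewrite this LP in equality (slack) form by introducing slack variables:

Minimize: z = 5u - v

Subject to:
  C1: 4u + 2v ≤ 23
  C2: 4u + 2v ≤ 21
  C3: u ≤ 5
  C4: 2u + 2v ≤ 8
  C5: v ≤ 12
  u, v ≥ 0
min z = 5u - v

s.t.
  4u + 2v + s1 = 23
  4u + 2v + s2 = 21
  u + s3 = 5
  2u + 2v + s4 = 8
  v + s5 = 12
  u, v, s1, s2, s3, s4, s5 ≥ 0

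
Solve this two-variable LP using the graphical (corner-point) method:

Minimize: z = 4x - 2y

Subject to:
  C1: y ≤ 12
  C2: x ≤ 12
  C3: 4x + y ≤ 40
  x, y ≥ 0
Each vertex is the intersection of two constraint boundaries that also satisfies all remaining constraints:
  x = 0 and y = 0 → (0, 0)
  4x + y = 40 and y = 0 → (10, 0)
  y = 12 and 4x + y = 40 → (7, 12)
  y = 12 and x = 0 → (0, 12)

Evaluating z = 4x - 2y at each vertex:
  (0, 0): z = 0
  (10, 0): z = 40
  (7, 12): z = 4
  (0, 12): z = -24

The minimum is at (0, 12) with z = -24.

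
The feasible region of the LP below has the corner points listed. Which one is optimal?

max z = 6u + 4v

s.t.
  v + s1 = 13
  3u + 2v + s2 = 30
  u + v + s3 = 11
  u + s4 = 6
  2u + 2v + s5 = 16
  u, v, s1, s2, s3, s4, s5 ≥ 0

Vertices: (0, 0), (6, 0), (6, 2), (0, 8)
Evaluating z = 6u + 4v at each vertex:
  (0, 0): z = 0
  (6, 0): z = 36
  (6, 2): z = 44
  (0, 8): z = 32

The largest value is z = 44, attained at (6, 2).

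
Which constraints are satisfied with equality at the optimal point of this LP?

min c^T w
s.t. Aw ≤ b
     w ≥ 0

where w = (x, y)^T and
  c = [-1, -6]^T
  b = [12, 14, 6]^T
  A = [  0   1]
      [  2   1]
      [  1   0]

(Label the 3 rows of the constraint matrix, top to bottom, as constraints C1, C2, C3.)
Optimal: x = 1, y = 12
Slack at optimum:
  C1: slack = 0 (binding)
  C2: slack = 0 (binding)
  C3: slack = 5
  x ≥ 0: x = 1
  y ≥ 0: y = 12
Binding constraints: C1, C2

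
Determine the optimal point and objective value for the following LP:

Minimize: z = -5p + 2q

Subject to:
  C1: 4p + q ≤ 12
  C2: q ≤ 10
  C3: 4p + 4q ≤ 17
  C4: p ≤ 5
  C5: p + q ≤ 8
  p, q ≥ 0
Each vertex is the intersection of two constraint boundaries that also satisfies all remaining constraints:
  p = 0 and q = 0 → (0, 0)
  4p + q = 12 and q = 0 → (3, 0)
  4p + q = 12 and 4p + 4q = 17 → (2.583, 1.667)
  4p + 4q = 17 and p = 0 → (0, 4.25)

Evaluating z = -5p + 2q at each vertex:
  (0, 0): z = 0
  (3, 0): z = -15
  (2.583, 1.667): z = -9.583
  (0, 4.25): z = 8.5

The minimum is at (3, 0) with z = -15.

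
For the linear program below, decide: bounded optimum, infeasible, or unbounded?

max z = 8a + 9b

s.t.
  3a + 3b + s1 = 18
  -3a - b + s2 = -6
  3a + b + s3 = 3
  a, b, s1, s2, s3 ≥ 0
The row 3a + b + s3 = 3 with s3 ≥ 0 requires 3a + b ≤ 3, while the row -3a - b + s2 = -6 with s2 ≥ 0 is equivalent to 3a + b ≥ 6. Together they would need 6 ≤ 3a + b ≤ 3, which is impossible since 6 > 3. No point satisfies all constraints.

Infeasible: no point satisfies all constraints simultaneously.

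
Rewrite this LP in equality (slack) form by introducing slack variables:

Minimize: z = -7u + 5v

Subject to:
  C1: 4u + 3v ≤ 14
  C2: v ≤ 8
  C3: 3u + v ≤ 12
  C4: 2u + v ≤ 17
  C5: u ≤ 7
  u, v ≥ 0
min z = -7u + 5v

s.t.
  4u + 3v + s1 = 14
  v + s2 = 8
  3u + v + s3 = 12
  2u + v + s4 = 17
  u + s5 = 7
  u, v, s1, s2, s3, s4, s5 ≥ 0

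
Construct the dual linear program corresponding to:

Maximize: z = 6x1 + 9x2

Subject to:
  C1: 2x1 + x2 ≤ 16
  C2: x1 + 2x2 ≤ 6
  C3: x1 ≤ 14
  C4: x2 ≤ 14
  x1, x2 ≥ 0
Minimize: z = 16y1 + 6y2 + 14y3 + 14y4

Subject to:
  C1: -2y1 - y2 - y3 ≤ -6
  C2: -y1 - 2y2 - y4 ≤ -9
  y1, y2, y3, y4 ≥ 0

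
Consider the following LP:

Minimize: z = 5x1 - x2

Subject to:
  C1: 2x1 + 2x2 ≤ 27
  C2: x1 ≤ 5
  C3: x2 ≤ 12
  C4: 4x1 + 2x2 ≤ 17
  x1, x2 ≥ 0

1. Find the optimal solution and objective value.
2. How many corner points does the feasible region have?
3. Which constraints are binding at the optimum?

1. x1 = 0, x2 = 8.5, z = -8.5
2. 3
3. C4, x1 ≥ 0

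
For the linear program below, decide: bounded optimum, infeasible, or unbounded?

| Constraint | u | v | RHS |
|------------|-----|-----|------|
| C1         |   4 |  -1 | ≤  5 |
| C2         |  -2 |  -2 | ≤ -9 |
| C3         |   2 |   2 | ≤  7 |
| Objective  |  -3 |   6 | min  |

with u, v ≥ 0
C3 requires 2u + 2v ≤ 7, while C2 (-2u - 2v ≤ -9) is equivalent to 2u + 2v ≥ 9. Together they would need 9 ≤ 2u + 2v ≤ 7, which is impossible since 9 > 7. No point satisfies all constraints.

Infeasible: no point satisfies all constraints simultaneously.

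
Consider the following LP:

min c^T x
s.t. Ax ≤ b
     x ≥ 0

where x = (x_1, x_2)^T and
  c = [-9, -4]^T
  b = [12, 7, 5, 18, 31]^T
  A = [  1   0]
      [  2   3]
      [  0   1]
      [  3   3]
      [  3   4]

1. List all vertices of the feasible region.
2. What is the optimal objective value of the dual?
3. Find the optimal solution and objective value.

1. (0, 0), (3.5, 0), (0, 2.333)
2. -31.5 (by strong duality, equal to the primal optimum)
3. x_1 = 3.5, x_2 = 0, z = -31.5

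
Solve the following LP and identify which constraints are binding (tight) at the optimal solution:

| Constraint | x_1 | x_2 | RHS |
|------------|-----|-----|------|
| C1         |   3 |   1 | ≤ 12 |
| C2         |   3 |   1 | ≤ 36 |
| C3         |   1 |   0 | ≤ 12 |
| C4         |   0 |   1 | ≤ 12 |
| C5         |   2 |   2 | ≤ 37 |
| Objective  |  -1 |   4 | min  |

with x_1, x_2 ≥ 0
Optimal: x_1 = 4, x_2 = 0
Slack at optimum:
  C1: slack = 0 (binding)
  C2: slack = 24
  C3: slack = 8
  C4: slack = 12
  C5: slack = 29
  x_1 ≥ 0: x_1 = 4
  x_2 ≥ 0: x_2 = 0 (binding)
Binding constraints: C1, x_2 ≥ 0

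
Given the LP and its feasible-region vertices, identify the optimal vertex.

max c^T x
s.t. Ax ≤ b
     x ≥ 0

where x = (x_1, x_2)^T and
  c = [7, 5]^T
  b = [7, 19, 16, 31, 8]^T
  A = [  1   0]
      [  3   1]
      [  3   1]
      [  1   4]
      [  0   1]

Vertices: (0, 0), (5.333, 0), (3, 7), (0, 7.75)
Evaluating z = 7x_1 + 5x_2 at each vertex:
  (0, 0): z = 0
  (5.333, 0): z = 37.33
  (3, 7): z = 56
  (0, 7.75): z = 38.75

The largest value is z = 56, attained at (3, 7).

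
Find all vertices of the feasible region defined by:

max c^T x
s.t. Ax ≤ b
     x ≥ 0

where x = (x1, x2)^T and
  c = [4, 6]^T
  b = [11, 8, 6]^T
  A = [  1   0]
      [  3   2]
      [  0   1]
Each vertex is the intersection of two constraint boundaries that also satisfies all remaining constraints:
  x1 = 0 and x2 = 0 → (0, 0)
  3x1 + 2x2 = 8 and x2 = 0 → (2.667, 0)
  3x1 + 2x2 = 8 and x1 = 0 → (0, 4)

Vertices: (0, 0), (2.667, 0), (0, 4)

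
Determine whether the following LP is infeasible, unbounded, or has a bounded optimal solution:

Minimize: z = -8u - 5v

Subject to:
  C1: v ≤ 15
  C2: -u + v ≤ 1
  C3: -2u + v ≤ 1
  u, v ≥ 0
Feasible point: (0, 0) satisfies every constraint, so the LP is feasible.
Direction d = (1, 0): for each constraint row a, a·d ≤ 0 —
  (0)(1) + (1)(0) = 0 ≤ 0
  (-1)(1) + (1)(0) = -1 ≤ 0
  (-2)(1) + (1)(0) = -2 ≤ 0
and d ≥ 0, so (0, 0) + t·d stays feasible for every t ≥ 0. Along this ray z = -8u - 5v changes by -8 per unit t, so z → −∞.

Unbounded — the objective can decrease without bound over the feasible region.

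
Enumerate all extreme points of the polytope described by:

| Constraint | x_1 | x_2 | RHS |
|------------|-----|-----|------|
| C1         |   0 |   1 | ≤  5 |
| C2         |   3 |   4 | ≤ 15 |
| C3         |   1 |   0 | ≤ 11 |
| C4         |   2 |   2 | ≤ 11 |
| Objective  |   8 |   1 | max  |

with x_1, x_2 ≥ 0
Each vertex is the intersection of two constraint boundaries that also satisfies all remaining constraints:
  x_1 = 0 and x_2 = 0 → (0, 0)
  3x_1 + 4x_2 = 15 and x_2 = 0 → (5, 0)
  3x_1 + 4x_2 = 15 and x_1 = 0 → (0, 3.75)

Vertices: (0, 0), (5, 0), (0, 3.75)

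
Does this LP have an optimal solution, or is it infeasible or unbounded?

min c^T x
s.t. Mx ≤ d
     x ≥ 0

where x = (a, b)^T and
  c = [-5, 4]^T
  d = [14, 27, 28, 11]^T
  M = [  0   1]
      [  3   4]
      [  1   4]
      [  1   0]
The point (9, 0) satisfies every constraint, so the LP is feasible; the constraints give a ≤ 11 and b ≤ 14, which with a, b ≥ 0 keep the feasible region inside a bounded box. A feasible, bounded LP attains a finite optimum at a vertex.

Evaluating z = -5a + 4b at each vertex:
  (0, 0): z = 0
  (9, 0): z = -45
  (0, 6.75): z = 27

Bounded optimum: z* = -45 at (9, 0).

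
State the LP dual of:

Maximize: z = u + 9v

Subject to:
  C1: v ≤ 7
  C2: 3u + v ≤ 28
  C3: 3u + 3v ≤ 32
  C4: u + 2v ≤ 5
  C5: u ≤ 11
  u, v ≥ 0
Minimize: z = 7y1 + 28y2 + 32y3 + 5y4 + 11y5

Subject to:
  C1: -3y2 - 3y3 - y4 - y5 ≤ -1
  C2: -y1 - y2 - 3y3 - 2y4 ≤ -9
  y1, y2, y3, y4, y5 ≥ 0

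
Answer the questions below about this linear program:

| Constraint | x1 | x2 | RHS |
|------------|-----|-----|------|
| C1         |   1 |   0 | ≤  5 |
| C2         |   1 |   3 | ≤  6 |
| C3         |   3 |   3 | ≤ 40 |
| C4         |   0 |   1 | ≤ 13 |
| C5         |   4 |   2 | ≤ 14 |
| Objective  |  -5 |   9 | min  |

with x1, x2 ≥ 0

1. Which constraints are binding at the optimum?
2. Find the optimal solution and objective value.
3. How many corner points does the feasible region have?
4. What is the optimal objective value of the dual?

1. C5, x2 ≥ 0
2. x1 = 3.5, x2 = 0, z = -17.5
3. 4
4. -17.5 (by strong duality, equal to the primal optimum)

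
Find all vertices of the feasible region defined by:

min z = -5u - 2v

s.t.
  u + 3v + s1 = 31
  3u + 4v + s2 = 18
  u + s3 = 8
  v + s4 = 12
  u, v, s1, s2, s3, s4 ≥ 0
Each vertex is the intersection of two constraint boundaries that also satisfies all remaining constraints:
  u = 0 and v = 0 → (0, 0)
  3u + 4v = 18 and v = 0 → (6, 0)
  3u + 4v = 18 and u = 0 → (0, 4.5)

Vertices: (0, 0), (6, 0), (0, 4.5)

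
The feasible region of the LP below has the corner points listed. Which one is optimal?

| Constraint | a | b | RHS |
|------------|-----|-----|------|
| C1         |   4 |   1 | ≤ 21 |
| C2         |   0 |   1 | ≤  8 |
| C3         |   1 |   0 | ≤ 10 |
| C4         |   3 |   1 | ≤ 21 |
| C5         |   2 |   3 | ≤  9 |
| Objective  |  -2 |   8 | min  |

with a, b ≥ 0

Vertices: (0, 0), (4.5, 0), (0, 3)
(4.5, 0) with z = -9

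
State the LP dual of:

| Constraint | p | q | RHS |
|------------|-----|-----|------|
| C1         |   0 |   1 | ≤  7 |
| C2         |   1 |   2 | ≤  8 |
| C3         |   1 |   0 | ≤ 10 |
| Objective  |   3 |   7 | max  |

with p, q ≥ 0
Minimize: z = 7y1 + 8y2 + 10y3

Subject to:
  C1: -y2 - y3 ≤ -3
  C2: -y1 - 2y2 ≤ -7
  y1, y2, y3 ≥ 0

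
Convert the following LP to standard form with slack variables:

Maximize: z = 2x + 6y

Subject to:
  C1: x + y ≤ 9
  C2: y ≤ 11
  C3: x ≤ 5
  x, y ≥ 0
max z = 2x + 6y

s.t.
  x + y + s1 = 9
  y + s2 = 11
  x + s3 = 5
  x, y, s1, s2, s3 ≥ 0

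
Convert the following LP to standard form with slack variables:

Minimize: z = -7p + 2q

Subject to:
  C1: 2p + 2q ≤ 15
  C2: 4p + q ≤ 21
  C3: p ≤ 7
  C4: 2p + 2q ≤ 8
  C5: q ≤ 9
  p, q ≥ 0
min z = -7p + 2q

s.t.
  2p + 2q + s1 = 15
  4p + q + s2 = 21
  p + s3 = 7
  2p + 2q + s4 = 8
  q + s5 = 9
  p, q, s1, s2, s3, s4, s5 ≥ 0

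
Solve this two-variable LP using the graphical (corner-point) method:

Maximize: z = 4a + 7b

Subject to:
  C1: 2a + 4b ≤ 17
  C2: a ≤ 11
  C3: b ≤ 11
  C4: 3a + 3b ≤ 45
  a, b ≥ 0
a = 8.5, b = 0, z = 34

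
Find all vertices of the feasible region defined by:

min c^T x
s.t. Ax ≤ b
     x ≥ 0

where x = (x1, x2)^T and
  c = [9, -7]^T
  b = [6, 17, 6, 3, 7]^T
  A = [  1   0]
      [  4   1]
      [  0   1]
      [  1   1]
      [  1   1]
Each vertex is the intersection of two constraint boundaries that also satisfies all remaining constraints:
  x1 = 0 and x2 = 0 → (0, 0)
  x1 + x2 = 3 and x2 = 0 → (3, 0)
  x1 + x2 = 3 and x1 = 0 → (0, 3)

Vertices: (0, 0), (3, 0), (0, 3)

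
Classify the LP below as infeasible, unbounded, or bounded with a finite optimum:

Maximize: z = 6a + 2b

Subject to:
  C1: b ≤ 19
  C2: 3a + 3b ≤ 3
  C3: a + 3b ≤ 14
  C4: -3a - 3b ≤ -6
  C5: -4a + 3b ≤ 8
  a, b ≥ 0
C2 requires 3a + 3b ≤ 3, while C4 (-3a - 3b ≤ -6) is equivalent to 3a + 3b ≥ 6. Together they would need 6 ≤ 3a + 3b ≤ 3, which is impossible since 6 > 3. No point satisfies all constraints.

Infeasible — the constraint set is empty.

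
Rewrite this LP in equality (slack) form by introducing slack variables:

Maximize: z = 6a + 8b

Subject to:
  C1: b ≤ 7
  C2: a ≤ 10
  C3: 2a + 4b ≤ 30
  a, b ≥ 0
max z = 6a + 8b

s.t.
  b + s1 = 7
  a + s2 = 10
  2a + 4b + s3 = 30
  a, b, s1, s2, s3 ≥ 0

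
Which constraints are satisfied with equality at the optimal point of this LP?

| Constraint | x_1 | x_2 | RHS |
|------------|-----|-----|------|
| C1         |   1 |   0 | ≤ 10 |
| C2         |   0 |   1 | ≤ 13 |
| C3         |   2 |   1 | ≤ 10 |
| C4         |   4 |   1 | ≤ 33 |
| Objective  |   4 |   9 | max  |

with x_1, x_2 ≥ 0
Optimal: x_1 = 0, x_2 = 10
Slack at optimum:
  C1: slack = 10
  C2: slack = 3
  C3: slack = 0 (binding)
  C4: slack = 23
  x_1 ≥ 0: x_1 = 0 (binding)
  x_2 ≥ 0: x_2 = 10
Binding constraints: C3, x_1 ≥ 0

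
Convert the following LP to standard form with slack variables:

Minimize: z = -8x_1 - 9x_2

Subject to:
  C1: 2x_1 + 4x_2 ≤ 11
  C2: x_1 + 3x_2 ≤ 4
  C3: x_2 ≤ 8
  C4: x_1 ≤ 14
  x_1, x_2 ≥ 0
min z = -8x_1 - 9x_2

s.t.
  2x_1 + 4x_2 + s1 = 11
  x_1 + 3x_2 + s2 = 4
  x_2 + s3 = 8
  x_1 + s4 = 14
  x_1, x_2, s1, s2, s3, s4 ≥ 0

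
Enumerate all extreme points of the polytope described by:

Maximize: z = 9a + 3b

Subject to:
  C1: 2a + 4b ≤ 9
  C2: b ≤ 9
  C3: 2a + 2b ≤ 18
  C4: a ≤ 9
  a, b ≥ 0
Each vertex is the intersection of two constraint boundaries that also satisfies all remaining constraints:
  a = 0 and b = 0 → (0, 0)
  2a + 4b = 9 and b = 0 → (4.5, 0)
  2a + 4b = 9 and a = 0 → (0, 2.25)

Vertices: (0, 0), (4.5, 0), (0, 2.25)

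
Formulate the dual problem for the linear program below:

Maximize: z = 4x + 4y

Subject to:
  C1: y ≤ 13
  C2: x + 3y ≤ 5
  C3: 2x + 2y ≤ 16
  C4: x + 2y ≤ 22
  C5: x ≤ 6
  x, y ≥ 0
Minimize: z = 13y1 + 5y2 + 16y3 + 22y4 + 6y5

Subject to:
  C1: -y2 - 2y3 - y4 - y5 ≤ -4
  C2: -y1 - 3y2 - 2y3 - 2y4 ≤ -4
  y1, y2, y3, y4, y5 ≥ 0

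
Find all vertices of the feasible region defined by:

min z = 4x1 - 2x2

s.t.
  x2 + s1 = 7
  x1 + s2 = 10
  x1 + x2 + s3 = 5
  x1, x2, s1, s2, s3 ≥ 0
Each vertex is the intersection of two constraint boundaries that also satisfies all remaining constraints:
  x1 = 0 and x2 = 0 → (0, 0)
  x1 + x2 = 5 and x2 = 0 → (5, 0)
  x1 + x2 = 5 and x1 = 0 → (0, 5)

Vertices: (0, 0), (5, 0), (0, 5)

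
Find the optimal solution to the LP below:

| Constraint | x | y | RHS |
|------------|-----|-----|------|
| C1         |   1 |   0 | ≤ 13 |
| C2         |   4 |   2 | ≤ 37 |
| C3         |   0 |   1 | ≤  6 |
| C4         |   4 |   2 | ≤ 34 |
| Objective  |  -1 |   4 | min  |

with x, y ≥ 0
Each vertex is the intersection of two constraint boundaries that also satisfies all remaining constraints:
  x = 0 and y = 0 → (0, 0)
  4x + 2y = 34 and y = 0 → (8.5, 0)
  y = 6 and 4x + 2y = 34 → (5.5, 6)
  y = 6 and x = 0 → (0, 6)

Evaluating z = -x + 4y at each vertex:
  (0, 0): z = 0
  (8.5, 0): z = -8.5
  (5.5, 6): z = 18.5
  (0, 6): z = 24

The minimum is at (8.5, 0) with z = -8.5.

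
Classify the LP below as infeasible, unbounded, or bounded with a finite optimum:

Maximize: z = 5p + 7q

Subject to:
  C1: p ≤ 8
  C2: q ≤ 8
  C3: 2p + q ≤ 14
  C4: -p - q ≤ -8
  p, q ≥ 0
The point (3, 8) satisfies every constraint, so the LP is feasible; the constraints give p ≤ 8 and q ≤ 8, which with p, q ≥ 0 keep the feasible region inside a bounded box. A feasible, bounded LP attains a finite optimum at a vertex.

Evaluating z = 5p + 7q at each vertex:
  (6, 2): z = 44
  (3, 8): z = 71
  (0, 8): z = 56

Feasible with finite optimum z* = 71 at (3, 8).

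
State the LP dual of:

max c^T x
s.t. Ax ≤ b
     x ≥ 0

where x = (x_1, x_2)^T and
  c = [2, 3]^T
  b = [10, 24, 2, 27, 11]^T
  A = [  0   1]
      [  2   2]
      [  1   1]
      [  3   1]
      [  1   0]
Minimize: z = 10y1 + 24y2 + 2y3 + 27y4 + 11y5

Subject to:
  C1: -2y2 - y3 - 3y4 - y5 ≤ -2
  C2: -y1 - 2y2 - y3 - y4 ≤ -3
  y1, y2, y3, y4, y5 ≥ 0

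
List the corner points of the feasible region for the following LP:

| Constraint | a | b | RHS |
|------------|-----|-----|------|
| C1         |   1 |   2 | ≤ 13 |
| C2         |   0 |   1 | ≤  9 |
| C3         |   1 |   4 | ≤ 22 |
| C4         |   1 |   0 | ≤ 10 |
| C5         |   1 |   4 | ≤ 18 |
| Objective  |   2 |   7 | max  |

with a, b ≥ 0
Each vertex is the intersection of two constraint boundaries that also satisfies all remaining constraints:
  a = 0 and b = 0 → (0, 0)
  a = 10 and b = 0 → (10, 0)
  a + 2b = 13 and a = 10 → (10, 1.5)
  a + 2b = 13 and a + 4b = 18 → (8, 2.5)
  a + 4b = 18 and a = 0 → (0, 4.5)

Vertices: (0, 0), (10, 0), (10, 1.5), (8, 2.5), (0, 4.5)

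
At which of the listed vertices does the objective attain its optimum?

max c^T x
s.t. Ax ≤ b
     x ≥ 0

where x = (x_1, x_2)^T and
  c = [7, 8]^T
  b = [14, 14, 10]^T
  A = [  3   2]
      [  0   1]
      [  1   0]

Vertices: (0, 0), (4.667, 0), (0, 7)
Evaluating z = 7x_1 + 8x_2 at each vertex:
  (0, 0): z = 0
  (4.667, 0): z = 32.67
  (0, 7): z = 56

The largest value is z = 56, attained at (0, 7).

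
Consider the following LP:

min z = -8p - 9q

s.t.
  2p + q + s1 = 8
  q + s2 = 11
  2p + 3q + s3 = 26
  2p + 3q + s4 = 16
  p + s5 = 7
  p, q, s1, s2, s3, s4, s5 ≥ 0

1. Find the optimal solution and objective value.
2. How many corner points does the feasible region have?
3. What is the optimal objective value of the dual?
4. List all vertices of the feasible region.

1. p = 2, q = 4, z = -52
2. 4
3. -52 (by strong duality, equal to the primal optimum)
4. (0, 0), (4, 0), (2, 4), (0, 5.333)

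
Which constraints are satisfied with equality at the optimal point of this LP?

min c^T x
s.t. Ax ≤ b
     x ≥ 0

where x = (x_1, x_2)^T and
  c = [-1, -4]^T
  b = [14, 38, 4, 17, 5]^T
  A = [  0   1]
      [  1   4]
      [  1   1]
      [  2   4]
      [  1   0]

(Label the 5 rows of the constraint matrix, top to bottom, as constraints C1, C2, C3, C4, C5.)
Optimal: x_1 = 0, x_2 = 4
Slack at optimum:
  C1: slack = 10
  C2: slack = 22
  C3: slack = 0 (binding)
  C4: slack = 1
  C5: slack = 5
  x_1 ≥ 0: x_1 = 0 (binding)
  x_2 ≥ 0: x_2 = 4
Binding constraints: C3, x_1 ≥ 0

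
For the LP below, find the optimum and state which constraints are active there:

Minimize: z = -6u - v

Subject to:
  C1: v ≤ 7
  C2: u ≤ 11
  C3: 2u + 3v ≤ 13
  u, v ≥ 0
Optimal: u = 6.5, v = 0
Slack at optimum:
  C1: slack = 7
  C2: slack = 4.5
  C3: slack = 0 (binding)
  u ≥ 0: u = 6.5
  v ≥ 0: v = 0 (binding)
Binding constraints: C3, v ≥ 0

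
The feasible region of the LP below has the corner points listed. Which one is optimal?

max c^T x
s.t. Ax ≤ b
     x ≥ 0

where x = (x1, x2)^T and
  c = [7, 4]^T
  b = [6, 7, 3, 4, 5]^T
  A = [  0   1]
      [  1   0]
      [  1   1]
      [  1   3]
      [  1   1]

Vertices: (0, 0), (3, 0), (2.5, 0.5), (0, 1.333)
Evaluating z = 7x1 + 4x2 at each vertex:
  (0, 0): z = 0
  (3, 0): z = 21
  (2.5, 0.5): z = 19.5
  (0, 1.333): z = 5.333

The largest value is z = 21, attained at (3, 0).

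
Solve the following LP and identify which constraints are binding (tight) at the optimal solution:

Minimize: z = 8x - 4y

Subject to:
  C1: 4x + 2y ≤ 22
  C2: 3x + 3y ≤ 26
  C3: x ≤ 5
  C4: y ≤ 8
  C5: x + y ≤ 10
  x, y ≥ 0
Optimal: x = 0, y = 8
Binding: C4, x ≥ 0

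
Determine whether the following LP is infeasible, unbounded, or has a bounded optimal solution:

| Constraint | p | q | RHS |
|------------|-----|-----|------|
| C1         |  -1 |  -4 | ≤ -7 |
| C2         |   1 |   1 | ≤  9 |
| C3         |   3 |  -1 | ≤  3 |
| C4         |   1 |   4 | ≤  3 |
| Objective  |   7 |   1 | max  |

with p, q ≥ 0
C4 requires p + 4q ≤ 3, while C1 (-p - 4q ≤ -7) is equivalent to p + 4q ≥ 7. Together they would need 7 ≤ p + 4q ≤ 3, which is impossible since 7 > 3. No point satisfies all constraints.

The feasible region is empty; the LP is infeasible.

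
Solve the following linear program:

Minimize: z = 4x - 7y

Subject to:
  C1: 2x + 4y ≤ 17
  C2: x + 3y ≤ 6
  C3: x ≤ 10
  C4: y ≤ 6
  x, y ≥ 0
Each vertex is the intersection of two constraint boundaries that also satisfies all remaining constraints:
  x = 0 and y = 0 → (0, 0)
  x + 3y = 6 and y = 0 → (6, 0)
  x + 3y = 6 and x = 0 → (0, 2)

Evaluating z = 4x - 7y at each vertex:
  (0, 0): z = 0
  (6, 0): z = 24
  (0, 2): z = -14

The minimum is at (0, 2) with z = -14.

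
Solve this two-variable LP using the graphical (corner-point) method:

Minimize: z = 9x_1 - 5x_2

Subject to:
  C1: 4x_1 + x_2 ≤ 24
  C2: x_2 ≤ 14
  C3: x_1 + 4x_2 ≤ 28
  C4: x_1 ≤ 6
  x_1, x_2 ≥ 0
Each vertex is the intersection of two constraint boundaries that also satisfies all remaining constraints:
  x_1 = 0 and x_2 = 0 → (0, 0)
  4x_1 + x_2 = 24 and x_1 = 6 → (6, 0)
  4x_1 + x_2 = 24 and x_1 + 4x_2 = 28 → (4.533, 5.867)
  x_1 + 4x_2 = 28 and x_1 = 0 → (0, 7)

Evaluating z = 9x_1 - 5x_2 at each vertex:
  (0, 0): z = 0
  (6, 0): z = 54
  (4.533, 5.867): z = 11.47
  (0, 7): z = -35

The minimum is at (0, 7) with z = -35.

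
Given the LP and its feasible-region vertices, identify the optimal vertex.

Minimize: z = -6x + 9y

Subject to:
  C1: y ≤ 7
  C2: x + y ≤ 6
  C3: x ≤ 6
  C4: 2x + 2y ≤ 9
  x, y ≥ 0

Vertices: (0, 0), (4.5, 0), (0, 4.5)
(4.5, 0) with z = -27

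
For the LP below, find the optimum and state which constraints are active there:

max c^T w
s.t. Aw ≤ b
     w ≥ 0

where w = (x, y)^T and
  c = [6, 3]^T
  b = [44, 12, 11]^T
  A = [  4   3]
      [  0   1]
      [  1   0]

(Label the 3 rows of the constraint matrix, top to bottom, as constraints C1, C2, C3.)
Optimal: x = 11, y = 0
Slack at optimum:
  C1: slack = 0 (binding)
  C2: slack = 12
  C3: slack = 0 (binding)
  x ≥ 0: x = 11
  y ≥ 0: y = 0 (binding)
Binding constraints: C1, C3, y ≥ 0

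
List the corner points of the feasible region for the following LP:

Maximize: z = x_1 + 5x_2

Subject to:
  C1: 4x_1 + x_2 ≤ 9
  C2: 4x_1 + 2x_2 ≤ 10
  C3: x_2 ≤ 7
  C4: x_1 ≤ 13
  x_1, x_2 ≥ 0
Each vertex is the intersection of two constraint boundaries that also satisfies all remaining constraints:
  x_1 = 0 and x_2 = 0 → (0, 0)
  4x_1 + x_2 = 9 and x_2 = 0 → (2.25, 0)
  4x_1 + x_2 = 9 and 4x_1 + 2x_2 = 10 → (2, 1)
  4x_1 + 2x_2 = 10 and x_1 = 0 → (0, 5)

Vertices: (0, 0), (2.25, 0), (2, 1), (0, 5)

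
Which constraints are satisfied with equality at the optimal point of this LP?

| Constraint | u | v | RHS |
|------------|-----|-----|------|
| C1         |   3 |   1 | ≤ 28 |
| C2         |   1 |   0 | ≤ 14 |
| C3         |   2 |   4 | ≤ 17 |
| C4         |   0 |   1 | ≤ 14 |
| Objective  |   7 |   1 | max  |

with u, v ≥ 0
Optimal: u = 8.5, v = 0
Slack at optimum:
  C1: slack = 2.5
  C2: slack = 5.5
  C3: slack = 0 (binding)
  C4: slack = 14
  u ≥ 0: u = 8.5
  v ≥ 0: v = 0 (binding)
Binding constraints: C3, v ≥ 0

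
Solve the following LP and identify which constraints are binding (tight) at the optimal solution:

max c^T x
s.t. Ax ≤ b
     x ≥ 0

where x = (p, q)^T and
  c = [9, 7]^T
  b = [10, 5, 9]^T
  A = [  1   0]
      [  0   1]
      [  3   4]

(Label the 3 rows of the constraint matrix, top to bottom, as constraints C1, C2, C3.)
Optimal: p = 3, q = 0
Slack at optimum:
  C1: slack = 7
  C2: slack = 5
  C3: slack = 0 (binding)
  p ≥ 0: p = 3
  q ≥ 0: q = 0 (binding)
Binding constraints: C3, q ≥ 0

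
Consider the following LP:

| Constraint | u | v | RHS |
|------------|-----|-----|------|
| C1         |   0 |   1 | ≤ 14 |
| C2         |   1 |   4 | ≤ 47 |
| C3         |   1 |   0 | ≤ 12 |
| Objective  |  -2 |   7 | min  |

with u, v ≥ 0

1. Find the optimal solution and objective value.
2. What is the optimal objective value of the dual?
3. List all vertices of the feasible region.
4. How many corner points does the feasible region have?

1. u = 12, v = 0, z = -24
2. -24 (by strong duality, equal to the primal optimum)
3. (0, 0), (12, 0), (12, 8.75), (0, 11.75)
4. 4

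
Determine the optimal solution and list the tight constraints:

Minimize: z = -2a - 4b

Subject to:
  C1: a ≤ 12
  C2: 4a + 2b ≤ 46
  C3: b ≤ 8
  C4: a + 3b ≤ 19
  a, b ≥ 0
Optimal: a = 10, b = 3
Slack at optimum:
  C1: slack = 2
  C2: slack = 0 (binding)
  C3: slack = 5
  C4: slack = 0 (binding)
  a ≥ 0: a = 10
  b ≥ 0: b = 3
Binding constraints: C2, C4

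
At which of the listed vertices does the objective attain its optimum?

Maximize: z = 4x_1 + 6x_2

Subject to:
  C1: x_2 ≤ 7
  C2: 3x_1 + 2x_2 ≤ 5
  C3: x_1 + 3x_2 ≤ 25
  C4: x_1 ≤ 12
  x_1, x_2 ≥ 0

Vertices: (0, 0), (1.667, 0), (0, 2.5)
(0, 2.5) with z = 15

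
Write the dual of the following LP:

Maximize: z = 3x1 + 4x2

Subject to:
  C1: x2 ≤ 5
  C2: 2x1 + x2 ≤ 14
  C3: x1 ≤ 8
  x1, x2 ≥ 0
Minimize: z = 5y1 + 14y2 + 8y3

Subject to:
  C1: -2y2 - y3 ≤ -3
  C2: -y1 - y2 ≤ -4
  y1, y2, y3 ≥ 0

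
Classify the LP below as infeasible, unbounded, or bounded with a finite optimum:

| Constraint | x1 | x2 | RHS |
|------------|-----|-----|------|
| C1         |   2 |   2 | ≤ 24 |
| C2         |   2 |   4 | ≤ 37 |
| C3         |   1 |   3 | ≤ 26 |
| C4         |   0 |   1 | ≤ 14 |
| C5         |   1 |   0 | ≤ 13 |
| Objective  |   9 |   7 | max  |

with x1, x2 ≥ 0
The point (12, 0) satisfies every constraint, so the LP is feasible; the constraints give x1 ≤ 13 and x2 ≤ 14, which with x1, x2 ≥ 0 keep the feasible region inside a bounded box. A feasible, bounded LP attains a finite optimum at a vertex.

Evaluating z = 9x1 + 7x2 at each vertex:
  (0, 0): z = 0
  (12, 0): z = 108
  (5.5, 6.5): z = 95
  (3.5, 7.5): z = 84
  (0, 8.667): z = 60.67

Bounded optimum: z* = 108 at (12, 0).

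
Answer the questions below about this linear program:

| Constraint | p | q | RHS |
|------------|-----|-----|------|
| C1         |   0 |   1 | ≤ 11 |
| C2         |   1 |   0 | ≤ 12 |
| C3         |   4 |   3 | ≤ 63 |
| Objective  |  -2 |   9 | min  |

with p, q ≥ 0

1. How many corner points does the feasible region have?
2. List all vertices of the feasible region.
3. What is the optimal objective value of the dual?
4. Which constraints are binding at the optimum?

1. 5
2. (0, 0), (12, 0), (12, 5), (7.5, 11), (0, 11)
3. -24 (by strong duality, equal to the primal optimum)
4. C2, q ≥ 0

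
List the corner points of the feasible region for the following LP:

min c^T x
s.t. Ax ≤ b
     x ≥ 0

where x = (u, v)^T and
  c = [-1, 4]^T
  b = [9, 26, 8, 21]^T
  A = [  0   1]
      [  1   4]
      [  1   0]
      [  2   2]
Each vertex is the intersection of two constraint boundaries that also satisfies all remaining constraints:
  u = 0 and v = 0 → (0, 0)
  u = 8 and v = 0 → (8, 0)
  u = 8 and 2u + 2v = 21 → (8, 2.5)
  u + 4v = 26 and 2u + 2v = 21 → (5.333, 5.167)
  u + 4v = 26 and u = 0 → (0, 6.5)

Vertices: (0, 0), (8, 0), (8, 2.5), (5.333, 5.167), (0, 6.5)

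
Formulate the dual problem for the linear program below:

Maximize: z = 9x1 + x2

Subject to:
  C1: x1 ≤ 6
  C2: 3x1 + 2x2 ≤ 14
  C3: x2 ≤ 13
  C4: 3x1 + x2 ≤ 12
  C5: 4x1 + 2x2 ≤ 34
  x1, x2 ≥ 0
Minimize: z = 6y1 + 14y2 + 13y3 + 12y4 + 34y5

Subject to:
  C1: -y1 - 3y2 - 3y4 - 4y5 ≤ -9
  C2: -2y2 - y3 - y4 - 2y5 ≤ -1
  y1, y2, y3, y4, y5 ≥ 0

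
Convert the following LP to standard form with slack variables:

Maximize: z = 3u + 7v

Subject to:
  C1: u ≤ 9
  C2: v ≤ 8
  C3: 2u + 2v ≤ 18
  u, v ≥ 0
max z = 3u + 7v

s.t.
  u + s1 = 9
  v + s2 = 8
  2u + 2v + s3 = 18
  u, v, s1, s2, s3 ≥ 0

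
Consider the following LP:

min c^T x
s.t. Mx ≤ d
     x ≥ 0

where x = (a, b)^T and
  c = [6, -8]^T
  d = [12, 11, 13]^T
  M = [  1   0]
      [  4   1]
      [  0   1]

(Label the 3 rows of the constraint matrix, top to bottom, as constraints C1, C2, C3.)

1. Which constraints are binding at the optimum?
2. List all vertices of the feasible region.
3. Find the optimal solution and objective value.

1. C2, a ≥ 0
2. (0, 0), (2.75, 0), (0, 11)
3. a = 0, b = 11, z = -88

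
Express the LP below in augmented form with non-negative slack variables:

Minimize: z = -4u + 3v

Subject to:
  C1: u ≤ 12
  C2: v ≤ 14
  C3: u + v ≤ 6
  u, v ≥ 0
min z = -4u + 3v

s.t.
  u + s1 = 12
  v + s2 = 14
  u + v + s3 = 6
  u, v, s1, s2, s3 ≥ 0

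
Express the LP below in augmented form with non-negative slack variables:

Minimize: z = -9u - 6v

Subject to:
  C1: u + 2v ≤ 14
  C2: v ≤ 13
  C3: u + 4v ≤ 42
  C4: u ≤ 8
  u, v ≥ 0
min z = -9u - 6v

s.t.
  u + 2v + s1 = 14
  v + s2 = 13
  u + 4v + s3 = 42
  u + s4 = 8
  u, v, s1, s2, s3, s4 ≥ 0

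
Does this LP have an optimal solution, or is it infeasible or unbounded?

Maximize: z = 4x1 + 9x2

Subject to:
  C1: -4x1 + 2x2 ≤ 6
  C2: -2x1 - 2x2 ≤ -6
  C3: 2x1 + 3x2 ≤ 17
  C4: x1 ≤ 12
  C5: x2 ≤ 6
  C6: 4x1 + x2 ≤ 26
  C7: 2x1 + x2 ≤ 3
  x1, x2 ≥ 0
The point (0, 3) satisfies every constraint, so the LP is feasible; the constraints give x1 ≤ 12 and x2 ≤ 6, which with x1, x2 ≥ 0 keep the feasible region inside a bounded box. A feasible, bounded LP attains a finite optimum at a vertex.

Feasible with finite optimum z* = 27 at (0, 3).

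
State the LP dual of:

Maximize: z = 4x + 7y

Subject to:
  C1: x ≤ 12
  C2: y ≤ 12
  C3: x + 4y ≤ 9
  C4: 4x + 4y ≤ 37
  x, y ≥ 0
Minimize: z = 12y1 + 12y2 + 9y3 + 37y4

Subject to:
  C1: -y1 - y3 - 4y4 ≤ -4
  C2: -y2 - 4y3 - 4y4 ≤ -7
  y1, y2, y3, y4 ≥ 0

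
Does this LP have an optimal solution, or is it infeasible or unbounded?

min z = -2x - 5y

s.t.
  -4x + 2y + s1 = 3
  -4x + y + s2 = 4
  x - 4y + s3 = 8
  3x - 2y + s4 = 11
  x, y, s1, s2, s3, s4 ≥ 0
Feasible point: (0, 0) satisfies every constraint, so the LP is feasible.
Direction d = (1, 2): for each constraint row a, a·d ≤ 0 —
  (-4)(1) + (2)(2) = 0 ≤ 0
  (-4)(1) + (1)(2) = -2 ≤ 0
  (1)(1) + (-4)(2) = -7 ≤ 0
  (3)(1) + (-2)(2) = -1 ≤ 0
and d ≥ 0, so (0, 0) + t·d stays feasible for every t ≥ 0. Along this ray z = -2x - 5y changes by -12 per unit t, so z → −∞.

Unbounded: there is a feasible ray along which z → −∞.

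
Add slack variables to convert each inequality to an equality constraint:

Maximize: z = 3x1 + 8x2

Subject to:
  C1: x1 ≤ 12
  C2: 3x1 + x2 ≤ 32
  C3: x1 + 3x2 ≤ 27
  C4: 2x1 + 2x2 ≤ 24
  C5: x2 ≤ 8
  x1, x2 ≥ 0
max z = 3x1 + 8x2

s.t.
  x1 + s1 = 12
  3x1 + x2 + s2 = 32
  x1 + 3x2 + s3 = 27
  2x1 + 2x2 + s4 = 24
  x2 + s5 = 8
  x1, x2, s1, s2, s3, s4, s5 ≥ 0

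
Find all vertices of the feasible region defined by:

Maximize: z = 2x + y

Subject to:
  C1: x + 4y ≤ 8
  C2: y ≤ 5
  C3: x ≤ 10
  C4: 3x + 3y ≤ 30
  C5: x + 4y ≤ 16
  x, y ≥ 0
Each vertex is the intersection of two constraint boundaries that also satisfies all remaining constraints:
  x = 0 and y = 0 → (0, 0)
  x + 4y = 8 and y = 0 → (8, 0)
  x + 4y = 8 and x = 0 → (0, 2)

Vertices: (0, 0), (8, 0), (0, 2)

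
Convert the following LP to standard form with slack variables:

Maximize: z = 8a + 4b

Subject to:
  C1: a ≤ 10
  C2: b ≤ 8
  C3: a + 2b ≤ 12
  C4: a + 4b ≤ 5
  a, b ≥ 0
max z = 8a + 4b

s.t.
  a + s1 = 10
  b + s2 = 8
  a + 2b + s3 = 12
  a + 4b + s4 = 5
  a, b, s1, s2, s3, s4 ≥ 0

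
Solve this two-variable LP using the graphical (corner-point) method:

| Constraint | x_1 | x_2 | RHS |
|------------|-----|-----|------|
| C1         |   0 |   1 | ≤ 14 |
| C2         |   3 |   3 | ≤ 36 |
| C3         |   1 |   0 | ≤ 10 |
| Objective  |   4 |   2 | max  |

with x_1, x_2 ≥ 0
Each vertex is the intersection of two constraint boundaries that also satisfies all remaining constraints:
  x_1 = 0 and x_2 = 0 → (0, 0)
  x_1 = 10 and x_2 = 0 → (10, 0)
  3x_1 + 3x_2 = 36 and x_1 = 10 → (10, 2)
  3x_1 + 3x_2 = 36 and x_1 = 0 → (0, 12)

Evaluating z = 4x_1 + 2x_2 at each vertex:
  (0, 0): z = 0
  (10, 0): z = 40
  (10, 2): z = 44
  (0, 12): z = 24

The maximum is at (10, 2) with z = 44.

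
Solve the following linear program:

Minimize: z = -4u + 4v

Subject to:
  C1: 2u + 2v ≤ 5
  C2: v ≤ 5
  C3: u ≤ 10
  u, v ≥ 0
Each vertex is the intersection of two constraint boundaries that also satisfies all remaining constraints:
  u = 0 and v = 0 → (0, 0)
  2u + 2v = 5 and v = 0 → (2.5, 0)
  2u + 2v = 5 and u = 0 → (0, 2.5)

Evaluating z = -4u + 4v at each vertex:
  (0, 0): z = 0
  (2.5, 0): z = -10
  (0, 2.5): z = 10

The minimum is at (2.5, 0) with z = -10.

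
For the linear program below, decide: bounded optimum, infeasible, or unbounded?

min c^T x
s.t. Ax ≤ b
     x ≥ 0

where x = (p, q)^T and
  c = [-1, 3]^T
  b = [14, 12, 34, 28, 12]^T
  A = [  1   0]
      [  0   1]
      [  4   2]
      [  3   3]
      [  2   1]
The point (6, 0) satisfies every constraint, so the LP is feasible; the constraints give p ≤ 14 and q ≤ 12, which with p, q ≥ 0 keep the feasible region inside a bounded box. A feasible, bounded LP attains a finite optimum at a vertex.

Bounded optimum: z* = -6 at (6, 0).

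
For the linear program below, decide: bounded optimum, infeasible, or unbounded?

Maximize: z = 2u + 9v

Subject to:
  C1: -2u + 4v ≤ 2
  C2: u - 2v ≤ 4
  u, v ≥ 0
Feasible point: (0, 0) satisfies every constraint, so the LP is feasible.
Direction d = (2, 1): for each constraint row a, a·d ≤ 0 —
  (-2)(2) + (4)(1) = 0 ≤ 0
  (1)(2) + (-2)(1) = 0 ≤ 0
and d ≥ 0, so (0, 0) + t·d stays feasible for every t ≥ 0. Along this ray z = 2u + 9v changes by 13 per unit t, so z → +∞.

Unbounded: there is a feasible ray along which z → +∞.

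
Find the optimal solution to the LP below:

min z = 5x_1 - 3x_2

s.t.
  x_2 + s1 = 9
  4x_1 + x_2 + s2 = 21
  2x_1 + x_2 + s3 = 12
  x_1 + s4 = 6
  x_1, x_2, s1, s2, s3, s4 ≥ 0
Each vertex is the intersection of two constraint boundaries that also satisfies all remaining constraints:
  x_1 = 0 and x_2 = 0 → (0, 0)
  4x_1 + x_2 = 21 and x_2 = 0 → (5.25, 0)
  4x_1 + x_2 = 21 and 2x_1 + x_2 = 12 → (4.5, 3)
  x_2 = 9 and 2x_1 + x_2 = 12 → (1.5, 9)
  x_2 = 9 and x_1 = 0 → (0, 9)

Evaluating z = 5x_1 - 3x_2 at each vertex:
  (0, 0): z = 0
  (5.25, 0): z = 26.25
  (4.5, 3): z = 13.5
  (1.5, 9): z = -19.5
  (0, 9): z = -27

The minimum is at (0, 9) with z = -27.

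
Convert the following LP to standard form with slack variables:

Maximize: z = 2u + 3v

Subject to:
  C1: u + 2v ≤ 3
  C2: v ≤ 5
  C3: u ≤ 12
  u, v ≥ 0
max z = 2u + 3v

s.t.
  u + 2v + s1 = 3
  v + s2 = 5
  u + s3 = 12
  u, v, s1, s2, s3 ≥ 0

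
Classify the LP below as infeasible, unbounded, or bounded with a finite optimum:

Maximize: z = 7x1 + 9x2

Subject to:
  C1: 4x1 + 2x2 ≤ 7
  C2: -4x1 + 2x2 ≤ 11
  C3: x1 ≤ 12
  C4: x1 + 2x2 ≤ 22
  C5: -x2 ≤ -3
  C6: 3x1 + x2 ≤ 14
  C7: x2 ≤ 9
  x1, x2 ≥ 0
The point (0, 3.5) satisfies every constraint, so the LP is feasible; the constraints give x1 ≤ 12 and x2 ≤ 9, which with x1, x2 ≥ 0 keep the feasible region inside a bounded box. A feasible, bounded LP attains a finite optimum at a vertex.

Evaluating z = 7x1 + 9x2 at each vertex:
  (0, 3): z = 27
  (0.25, 3): z = 28.75
  (0, 3.5): z = 31.5

Bounded optimum: z* = 31.5 at (0, 3.5).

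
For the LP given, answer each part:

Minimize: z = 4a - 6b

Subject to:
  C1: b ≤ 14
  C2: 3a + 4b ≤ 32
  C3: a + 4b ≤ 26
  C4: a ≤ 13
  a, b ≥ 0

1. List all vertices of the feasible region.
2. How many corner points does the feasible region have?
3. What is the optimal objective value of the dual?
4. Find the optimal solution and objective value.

1. (0, 0), (10.67, 0), (3, 5.75), (0, 6.5)
2. 4
3. -39 (by strong duality, equal to the primal optimum)
4. a = 0, b = 6.5, z = -39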